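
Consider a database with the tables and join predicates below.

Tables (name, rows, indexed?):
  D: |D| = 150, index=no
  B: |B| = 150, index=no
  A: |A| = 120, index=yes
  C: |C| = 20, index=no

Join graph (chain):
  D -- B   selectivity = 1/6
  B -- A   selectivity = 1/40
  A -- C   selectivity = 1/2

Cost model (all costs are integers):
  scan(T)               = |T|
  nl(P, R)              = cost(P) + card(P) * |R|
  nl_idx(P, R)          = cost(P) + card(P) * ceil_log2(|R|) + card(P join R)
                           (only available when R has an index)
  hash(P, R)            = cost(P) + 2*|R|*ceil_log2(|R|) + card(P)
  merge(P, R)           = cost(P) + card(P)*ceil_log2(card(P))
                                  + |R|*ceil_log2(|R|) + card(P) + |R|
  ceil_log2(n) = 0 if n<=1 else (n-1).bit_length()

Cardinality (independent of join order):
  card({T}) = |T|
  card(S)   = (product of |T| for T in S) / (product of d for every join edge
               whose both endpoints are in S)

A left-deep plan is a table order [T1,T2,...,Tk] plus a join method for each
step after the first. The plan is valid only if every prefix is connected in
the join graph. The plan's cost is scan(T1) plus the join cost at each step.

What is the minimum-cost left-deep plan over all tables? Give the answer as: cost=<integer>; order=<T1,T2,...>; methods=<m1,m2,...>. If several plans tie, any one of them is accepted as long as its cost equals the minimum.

Selinger DP (subsets sized 1..n):
  {D}: scan cost=150, card=150
  {B}: scan cost=150, card=150
  {A}: scan cost=120, card=120
  {C}: scan cost=20, card=20
  {BD}: card=3750; try (D,hash)→2700, (B,hash)→2700, (D,merge)→2850, (B,merge)→2850, (D,nl)→22650, (B,nl)→22650; best=2700 via (D,hash)
  {AB}: card=450; try (A,nl_idx)→1650, (A,hash)→1980, (B,merge)→2430, (A,merge)→2460, (B,hash)→2640, (B,nl)→18120 …(+1); best=1650 via (A,nl_idx)
  {AC}: card=1200; try (C,hash)→440, (A,merge)→1100, (C,merge)→1200, (A,nl_idx)→1360, (A,hash)→1720, (A,nl)→2420 …(+1); best=440 via (C,hash)
  {ABD}: card=11250; try (D,hash)→4500, (D,merge)→7500, (A,hash)→8130, (A,nl_idx)→40200, (A,merge)→52410, (D,nl)→69150 …(+1); best=4500 via (D,hash)
  {ABC}: card=4500; try (C,hash)→2300, (B,hash)→4040, (C,merge)→6270, (C,nl)→10650, (B,merge)→16190, (B,nl)→180440; best=2300 via (C,hash)
  {ABCD}: card=112500; try (D,hash)→9200, (C,hash)→15950, (D,merge)→66650, (C,merge)→173370, (C,nl)→229500, (D,nl)→677300; best=9200 via (D,hash)

cost=9200; order=B,A,C,D; methods=nl_idx,hash,hash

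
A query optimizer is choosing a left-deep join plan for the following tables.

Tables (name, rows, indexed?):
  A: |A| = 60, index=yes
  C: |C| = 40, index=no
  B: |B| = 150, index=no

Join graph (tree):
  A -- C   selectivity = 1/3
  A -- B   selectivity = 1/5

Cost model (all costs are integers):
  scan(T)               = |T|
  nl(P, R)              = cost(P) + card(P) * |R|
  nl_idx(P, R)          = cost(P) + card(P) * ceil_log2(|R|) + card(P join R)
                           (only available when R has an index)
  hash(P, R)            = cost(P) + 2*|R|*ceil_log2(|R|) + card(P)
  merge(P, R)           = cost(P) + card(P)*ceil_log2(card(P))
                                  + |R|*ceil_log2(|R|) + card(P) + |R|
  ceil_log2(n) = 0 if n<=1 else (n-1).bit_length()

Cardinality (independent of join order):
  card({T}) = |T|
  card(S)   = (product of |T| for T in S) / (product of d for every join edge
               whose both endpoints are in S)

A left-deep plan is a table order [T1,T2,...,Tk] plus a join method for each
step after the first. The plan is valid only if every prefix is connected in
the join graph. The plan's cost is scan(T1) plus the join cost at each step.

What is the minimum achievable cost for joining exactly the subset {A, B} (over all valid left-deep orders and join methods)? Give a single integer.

1020

Selinger DP over subsets of {A,B}:
  {A}: scan cost=60, card=60
  {B}: scan cost=150, card=150
  {AB}: card=1800; try (A,hash)→1020, (B,merge)→1830, (A,merge)→1920, (B,hash)→2520, (A,nl_idx)→2850, (B,nl)→9060 …(+1); best=1020 via (A,hash)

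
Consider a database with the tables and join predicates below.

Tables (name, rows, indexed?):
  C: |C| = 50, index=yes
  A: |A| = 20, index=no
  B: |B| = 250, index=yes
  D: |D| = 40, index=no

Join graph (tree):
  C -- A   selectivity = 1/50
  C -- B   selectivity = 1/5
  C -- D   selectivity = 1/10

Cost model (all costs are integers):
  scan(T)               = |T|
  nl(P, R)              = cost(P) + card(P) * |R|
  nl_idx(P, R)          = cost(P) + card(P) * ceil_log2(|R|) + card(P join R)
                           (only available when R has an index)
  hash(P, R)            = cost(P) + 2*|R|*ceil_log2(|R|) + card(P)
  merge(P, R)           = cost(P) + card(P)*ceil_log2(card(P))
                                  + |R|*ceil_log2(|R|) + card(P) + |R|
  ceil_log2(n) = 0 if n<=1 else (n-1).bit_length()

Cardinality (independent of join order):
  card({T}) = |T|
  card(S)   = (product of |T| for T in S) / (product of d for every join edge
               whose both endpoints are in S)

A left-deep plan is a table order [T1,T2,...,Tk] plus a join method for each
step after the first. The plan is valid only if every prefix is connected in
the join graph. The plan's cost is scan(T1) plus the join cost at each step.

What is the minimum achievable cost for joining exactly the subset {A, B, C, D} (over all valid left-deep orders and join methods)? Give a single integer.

2800

Selinger DP over subsets of {A,B,C,D}:
  {C}: scan cost=50, card=50
  {A}: scan cost=20, card=20
  {B}: scan cost=250, card=250
  {D}: scan cost=40, card=40
  {AC}: card=20; try (C,nl_idx)→160, (A,hash)→300, (C,merge)→490, (A,merge)→520, (C,hash)→640, (C,nl)→1020 …(+1); best=160 via (C,nl_idx)
  {BC}: card=2500; try (C,hash)→1100, (B,merge)→2650, (C,merge)→2850, (B,nl_idx)→2950, (B,hash)→4100, (C,nl_idx)→4250 …(+2); best=1100 via (C,hash)
  {CD}: card=200; try (C,nl_idx)→480, (D,hash)→580, (C,merge)→670, (D,merge)→680, (C,hash)→680, (C,nl)→2040 …(+1); best=480 via (C,nl_idx)
  {ABC}: card=1000; try (B,nl_idx)→1320, (B,merge)→2530, (A,hash)→3800, (B,hash)→4180, (B,nl)→5160, (A,merge)→33720 …(+1); best=1320 via (B,nl_idx)
  {ACD}: card=80; try (D,merge)→560, (D,hash)→660, (A,hash)→880, (D,nl)→960, (A,merge)→2400, (A,nl)→4480; best=560 via (D,merge)
  {BCD}: card=10000; try (D,hash)→4080, (B,merge)→4530, (B,hash)→4680, (B,nl_idx)→12080, (D,merge)→33880, (B,nl)→50480 …(+1); best=4080 via (D,hash)
  {ABCD}: card=4000; try (D,hash)→2800, (B,merge)→3450, (B,hash)→4640, (B,nl_idx)→5200, (D,merge)→12600, (A,hash)→14280 …(+4); best=2800 via (D,hash)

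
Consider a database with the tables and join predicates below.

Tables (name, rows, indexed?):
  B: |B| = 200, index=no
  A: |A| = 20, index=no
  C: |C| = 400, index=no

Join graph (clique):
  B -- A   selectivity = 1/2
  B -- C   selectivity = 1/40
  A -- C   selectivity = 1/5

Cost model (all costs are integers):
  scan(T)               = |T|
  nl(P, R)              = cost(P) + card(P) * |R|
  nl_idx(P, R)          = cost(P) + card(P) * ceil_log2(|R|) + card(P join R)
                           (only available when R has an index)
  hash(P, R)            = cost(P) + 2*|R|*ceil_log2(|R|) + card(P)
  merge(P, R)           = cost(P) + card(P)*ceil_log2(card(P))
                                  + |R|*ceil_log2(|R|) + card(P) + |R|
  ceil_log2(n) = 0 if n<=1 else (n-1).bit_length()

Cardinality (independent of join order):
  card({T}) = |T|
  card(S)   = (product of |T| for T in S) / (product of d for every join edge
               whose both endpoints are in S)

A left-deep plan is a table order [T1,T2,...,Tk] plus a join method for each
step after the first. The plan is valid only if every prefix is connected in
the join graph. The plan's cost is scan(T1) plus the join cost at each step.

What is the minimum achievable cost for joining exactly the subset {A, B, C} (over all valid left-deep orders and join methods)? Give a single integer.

Selinger DP over subsets of {A,B,C}:
  {B}: scan cost=200, card=200
  {A}: scan cost=20, card=20
  {C}: scan cost=400, card=400
  {AB}: card=2000; try (A,hash)→600, (B,merge)→1940, (A,merge)→2120, (B,hash)→3240, (B,nl)→4020, (A,nl)→4200; best=600 via (A,hash)
  {BC}: card=2000; try (B,hash)→4000, (C,merge)→6000, (B,merge)→6200, (C,hash)→7600, (C,nl)→80200, (B,nl)→80400; best=4000 via (B,hash)
  {AC}: card=1600; try (A,hash)→1000, (C,merge)→4140, (A,merge)→4520, (C,hash)→7240, (C,nl)→8020, (A,nl)→8400; best=1000 via (A,hash)
  {ABC}: card=4000; try (B,hash)→5800, (A,hash)→6200, (C,hash)→9800, (B,merge)→22000, (A,merge)→28120, (C,merge)→28600 …(+3); best=5800 via (B,hash)

5800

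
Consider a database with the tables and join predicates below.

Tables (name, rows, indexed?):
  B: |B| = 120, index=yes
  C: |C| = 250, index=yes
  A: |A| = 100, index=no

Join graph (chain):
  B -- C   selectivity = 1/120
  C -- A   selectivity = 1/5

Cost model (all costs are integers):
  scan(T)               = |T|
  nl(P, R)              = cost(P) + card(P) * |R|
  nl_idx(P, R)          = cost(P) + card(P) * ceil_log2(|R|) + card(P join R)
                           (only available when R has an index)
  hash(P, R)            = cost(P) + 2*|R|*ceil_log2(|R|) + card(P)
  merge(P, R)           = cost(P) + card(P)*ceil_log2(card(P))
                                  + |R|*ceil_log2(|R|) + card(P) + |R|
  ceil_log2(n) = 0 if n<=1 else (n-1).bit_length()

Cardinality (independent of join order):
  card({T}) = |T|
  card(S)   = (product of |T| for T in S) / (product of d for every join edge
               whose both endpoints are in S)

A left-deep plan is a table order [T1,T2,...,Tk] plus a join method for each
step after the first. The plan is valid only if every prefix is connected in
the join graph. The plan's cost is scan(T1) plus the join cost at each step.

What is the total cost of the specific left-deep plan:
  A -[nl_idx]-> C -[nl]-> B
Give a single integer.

605900

step 1: scan A: cost=100, card=100
step 2: join C via nl_idx
    card(P join C) = 100*250/(5) = 5000
    cost = 100 + 100*8 + 5000 = 5900
step 3: join B via nl
    card(P join B) = 5000*120/(120) = 5000
    cost = 5900 + 5000*120 = 605900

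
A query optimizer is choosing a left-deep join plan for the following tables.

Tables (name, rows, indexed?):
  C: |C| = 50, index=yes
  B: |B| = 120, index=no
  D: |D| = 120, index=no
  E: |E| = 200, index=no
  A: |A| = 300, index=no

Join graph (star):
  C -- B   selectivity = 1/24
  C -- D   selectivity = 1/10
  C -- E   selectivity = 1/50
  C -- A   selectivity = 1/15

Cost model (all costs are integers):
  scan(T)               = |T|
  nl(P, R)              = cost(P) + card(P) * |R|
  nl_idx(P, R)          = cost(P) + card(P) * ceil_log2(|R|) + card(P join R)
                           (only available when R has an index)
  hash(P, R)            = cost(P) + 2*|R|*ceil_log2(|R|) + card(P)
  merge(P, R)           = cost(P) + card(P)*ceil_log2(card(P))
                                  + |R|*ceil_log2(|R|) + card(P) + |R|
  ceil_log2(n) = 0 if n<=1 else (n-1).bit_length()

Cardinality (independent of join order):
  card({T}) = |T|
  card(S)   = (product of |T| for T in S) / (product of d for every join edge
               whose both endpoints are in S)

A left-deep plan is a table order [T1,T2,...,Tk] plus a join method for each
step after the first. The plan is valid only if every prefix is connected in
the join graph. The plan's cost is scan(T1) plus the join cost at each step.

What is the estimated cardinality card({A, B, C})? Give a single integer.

Tables in S: A(300), B(120), C(50)
Edges inside S: C-B(d=24), C-A(d=15)
numerator = 300 * 120 * 50 = 1800000
denominator = 24 * 15 = 360
card(S) = 1800000 / 360 = 5000

5000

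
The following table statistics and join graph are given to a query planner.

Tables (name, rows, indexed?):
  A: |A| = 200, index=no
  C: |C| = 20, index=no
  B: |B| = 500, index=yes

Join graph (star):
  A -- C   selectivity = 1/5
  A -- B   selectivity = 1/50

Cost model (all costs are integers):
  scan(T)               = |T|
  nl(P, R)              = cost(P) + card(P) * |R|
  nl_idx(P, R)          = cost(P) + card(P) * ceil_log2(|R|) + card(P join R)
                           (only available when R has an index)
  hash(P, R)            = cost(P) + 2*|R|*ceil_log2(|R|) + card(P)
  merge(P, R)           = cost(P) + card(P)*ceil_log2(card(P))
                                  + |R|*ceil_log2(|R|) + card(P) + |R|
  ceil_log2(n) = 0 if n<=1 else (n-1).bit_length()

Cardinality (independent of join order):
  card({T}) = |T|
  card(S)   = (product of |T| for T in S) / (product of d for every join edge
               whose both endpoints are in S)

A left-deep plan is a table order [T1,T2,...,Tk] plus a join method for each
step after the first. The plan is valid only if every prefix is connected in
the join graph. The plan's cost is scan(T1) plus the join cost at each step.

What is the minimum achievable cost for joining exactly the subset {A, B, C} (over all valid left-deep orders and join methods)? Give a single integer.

6200

Selinger DP over subsets of {A,B,C}:
  {A}: scan cost=200, card=200
  {C}: scan cost=20, card=20
  {B}: scan cost=500, card=500
  {AC}: card=800; try (C,hash)→600, (A,merge)→1940, (C,merge)→2120, (A,hash)→3240, (A,nl)→4020, (C,nl)→4200; best=600 via (C,hash)
  {AB}: card=2000; try (B,nl_idx)→4000, (A,hash)→4200, (B,merge)→7000, (A,merge)→7300, (B,hash)→9400, (B,nl)→100200 …(+1); best=4000 via (B,nl_idx)
  {ABC}: card=8000; try (C,hash)→6200, (B,hash)→10400, (B,merge)→14400, (B,nl_idx)→15800, (C,merge)→28120, (C,nl)→44000 …(+1); best=6200 via (C,hash)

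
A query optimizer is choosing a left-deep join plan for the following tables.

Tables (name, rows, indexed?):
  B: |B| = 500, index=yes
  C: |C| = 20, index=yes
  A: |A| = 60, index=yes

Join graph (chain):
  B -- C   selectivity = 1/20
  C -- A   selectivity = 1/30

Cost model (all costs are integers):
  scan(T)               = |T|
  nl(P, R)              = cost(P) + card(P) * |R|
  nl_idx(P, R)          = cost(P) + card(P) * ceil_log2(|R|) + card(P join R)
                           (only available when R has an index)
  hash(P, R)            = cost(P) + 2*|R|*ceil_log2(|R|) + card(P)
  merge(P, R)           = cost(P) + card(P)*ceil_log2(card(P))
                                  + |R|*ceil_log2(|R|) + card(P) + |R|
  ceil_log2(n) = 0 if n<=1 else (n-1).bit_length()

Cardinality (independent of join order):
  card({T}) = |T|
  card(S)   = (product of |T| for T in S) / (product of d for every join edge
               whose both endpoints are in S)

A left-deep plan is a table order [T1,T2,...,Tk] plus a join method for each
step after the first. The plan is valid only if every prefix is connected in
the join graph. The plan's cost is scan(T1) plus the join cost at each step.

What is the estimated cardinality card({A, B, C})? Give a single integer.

Tables in S: A(60), B(500), C(20)
Edges inside S: B-C(d=20), C-A(d=30)
numerator = 60 * 500 * 20 = 600000
denominator = 20 * 30 = 600
card(S) = 600000 / 600 = 1000

1000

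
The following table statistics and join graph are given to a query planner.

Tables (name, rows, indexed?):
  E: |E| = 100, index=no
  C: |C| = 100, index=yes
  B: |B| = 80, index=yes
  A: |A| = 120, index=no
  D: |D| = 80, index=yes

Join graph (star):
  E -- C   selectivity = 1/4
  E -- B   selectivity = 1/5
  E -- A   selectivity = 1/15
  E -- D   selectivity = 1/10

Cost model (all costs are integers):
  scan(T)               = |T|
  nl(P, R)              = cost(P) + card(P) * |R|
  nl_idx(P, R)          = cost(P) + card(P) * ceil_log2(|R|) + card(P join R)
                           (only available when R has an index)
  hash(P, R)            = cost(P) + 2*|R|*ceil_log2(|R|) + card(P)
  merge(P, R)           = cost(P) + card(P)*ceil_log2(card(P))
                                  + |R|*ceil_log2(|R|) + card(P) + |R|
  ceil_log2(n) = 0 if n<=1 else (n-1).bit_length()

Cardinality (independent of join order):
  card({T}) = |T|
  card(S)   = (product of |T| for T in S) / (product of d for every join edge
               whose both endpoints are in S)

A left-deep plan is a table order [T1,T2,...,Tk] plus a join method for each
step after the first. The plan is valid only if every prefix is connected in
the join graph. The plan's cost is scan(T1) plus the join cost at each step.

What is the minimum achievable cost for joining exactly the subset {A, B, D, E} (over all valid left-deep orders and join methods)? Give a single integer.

11080

Selinger DP over subsets of {A,B,D,E}:
  {E}: scan cost=100, card=100
  {B}: scan cost=80, card=80
  {A}: scan cost=120, card=120
  {D}: scan cost=80, card=80
  {BE}: card=1600; try (B,hash)→1320, (E,merge)→1520, (B,merge)→1540, (E,hash)→1560, (B,nl_idx)→2400, (E,nl)→8080 …(+1); best=1320 via (B,hash)
  {AE}: card=800; try (E,hash)→1640, (A,merge)→1860, (E,merge)→1880, (A,hash)→1880, (A,nl)→12100, (E,nl)→12120; best=1640 via (E,hash)
  {DE}: card=800; try (D,hash)→1320, (E,merge)→1520, (D,merge)→1540, (E,hash)→1560, (D,nl_idx)→1600, (E,nl)→8080 …(+1); best=1320 via (D,hash)
  {ABE}: card=12800; try (B,hash)→3560, (A,hash)→4600, (B,merge)→11080, (B,nl_idx)→20040, (A,merge)→21480, (B,nl)→65640 …(+1); best=3560 via (B,hash)
  {BDE}: card=12800; try (B,hash)→3240, (D,hash)→4040, (B,merge)→10760, (B,nl_idx)→19720, (D,merge)→21160, (D,nl_idx)→25320 …(+2); best=3240 via (B,hash)
  {ADE}: card=6400; try (D,hash)→3560, (A,hash)→3800, (D,merge)→11080, (A,merge)→11080, (D,nl_idx)→13640, (D,nl)→65640 …(+1); best=3560 via (D,hash)
  {ABDE}: card=102400; try (B,hash)→11080, (D,hash)→17480, (A,hash)→17720, (B,merge)→93800, (B,nl_idx)→150760, (D,nl_idx)→195560 …(+5); best=11080 via (B,hash)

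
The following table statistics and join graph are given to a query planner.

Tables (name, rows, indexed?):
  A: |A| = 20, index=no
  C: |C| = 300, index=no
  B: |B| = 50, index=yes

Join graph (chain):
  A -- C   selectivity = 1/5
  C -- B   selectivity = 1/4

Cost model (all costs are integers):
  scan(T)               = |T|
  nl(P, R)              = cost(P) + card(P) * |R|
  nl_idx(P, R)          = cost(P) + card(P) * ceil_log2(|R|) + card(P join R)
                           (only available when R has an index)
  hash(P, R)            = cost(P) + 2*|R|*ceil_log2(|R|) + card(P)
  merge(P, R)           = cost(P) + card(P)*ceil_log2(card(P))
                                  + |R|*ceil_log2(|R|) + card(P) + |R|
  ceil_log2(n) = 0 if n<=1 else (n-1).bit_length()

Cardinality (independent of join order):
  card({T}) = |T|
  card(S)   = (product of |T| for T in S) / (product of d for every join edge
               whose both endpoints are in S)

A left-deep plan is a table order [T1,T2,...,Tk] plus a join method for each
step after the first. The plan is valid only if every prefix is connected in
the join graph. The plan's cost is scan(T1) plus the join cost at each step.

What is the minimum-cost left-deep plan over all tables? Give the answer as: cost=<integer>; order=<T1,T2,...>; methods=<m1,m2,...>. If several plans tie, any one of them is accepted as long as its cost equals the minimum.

Selinger DP (subsets sized 1..n):
  {A}: scan cost=20, card=20
  {C}: scan cost=300, card=300
  {B}: scan cost=50, card=50
  {AC}: card=1200; try (A,hash)→800, (C,merge)→3140, (A,merge)→3420, (C,hash)→5440, (C,nl)→6020, (A,nl)→6300; best=800 via (A,hash)
  {BC}: card=3750; try (B,hash)→1200, (C,merge)→3400, (B,merge)→3650, (C,hash)→5500, (B,nl_idx)→5850, (C,nl)→15050 …(+1); best=1200 via (B,hash)
  {ABC}: card=15000; try (B,hash)→2600, (A,hash)→5150, (B,merge)→15550, (B,nl_idx)→23000, (A,merge)→50070, (B,nl)→60800 …(+1); best=2600 via (B,hash)

cost=2600; order=C,A,B; methods=hash,hash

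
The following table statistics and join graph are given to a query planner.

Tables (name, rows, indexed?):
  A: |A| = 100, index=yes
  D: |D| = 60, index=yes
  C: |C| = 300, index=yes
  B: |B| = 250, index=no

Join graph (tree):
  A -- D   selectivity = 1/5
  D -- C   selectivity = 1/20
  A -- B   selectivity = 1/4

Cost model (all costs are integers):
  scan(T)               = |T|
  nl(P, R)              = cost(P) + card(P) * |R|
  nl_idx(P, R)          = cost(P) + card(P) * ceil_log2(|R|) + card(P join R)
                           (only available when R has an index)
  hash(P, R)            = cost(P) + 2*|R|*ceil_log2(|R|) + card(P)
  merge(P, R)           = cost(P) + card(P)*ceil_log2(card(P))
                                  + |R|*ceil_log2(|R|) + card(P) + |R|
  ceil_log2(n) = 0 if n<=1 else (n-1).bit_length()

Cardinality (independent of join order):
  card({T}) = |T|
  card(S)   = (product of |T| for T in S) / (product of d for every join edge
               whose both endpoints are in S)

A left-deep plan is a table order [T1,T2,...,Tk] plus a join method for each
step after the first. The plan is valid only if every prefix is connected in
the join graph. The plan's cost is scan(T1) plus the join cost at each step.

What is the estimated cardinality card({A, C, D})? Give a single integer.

18000

Tables in S: A(100), C(300), D(60)
Edges inside S: A-D(d=5), D-C(d=20)
numerator = 100 * 300 * 60 = 1800000
denominator = 5 * 20 = 100
card(S) = 1800000 / 100 = 18000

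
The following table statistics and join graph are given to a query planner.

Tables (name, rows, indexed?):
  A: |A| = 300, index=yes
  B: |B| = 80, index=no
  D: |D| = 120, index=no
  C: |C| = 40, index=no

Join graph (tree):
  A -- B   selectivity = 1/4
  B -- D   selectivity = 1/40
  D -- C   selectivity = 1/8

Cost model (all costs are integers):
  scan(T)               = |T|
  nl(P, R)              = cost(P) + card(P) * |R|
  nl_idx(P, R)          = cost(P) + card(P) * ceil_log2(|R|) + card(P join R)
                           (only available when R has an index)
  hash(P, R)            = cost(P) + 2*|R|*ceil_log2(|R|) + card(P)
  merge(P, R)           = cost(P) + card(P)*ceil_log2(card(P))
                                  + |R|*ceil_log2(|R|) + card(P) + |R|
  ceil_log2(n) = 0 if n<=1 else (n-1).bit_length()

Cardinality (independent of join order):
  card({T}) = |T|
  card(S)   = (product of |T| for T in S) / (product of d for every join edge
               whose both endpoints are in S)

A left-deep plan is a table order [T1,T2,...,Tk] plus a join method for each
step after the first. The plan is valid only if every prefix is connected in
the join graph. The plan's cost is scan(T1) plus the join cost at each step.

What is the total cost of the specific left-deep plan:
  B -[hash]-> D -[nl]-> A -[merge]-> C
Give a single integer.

362120

step 1: scan B: cost=80, card=80
step 2: join D via hash
    card(P join D) = 80*120/(40) = 240
    cost = 80 + 2*120*7 + 80 = 1840
step 3: join A via nl
    card(P join A) = 240*300/(4) = 18000
    cost = 1840 + 240*300 = 73840
step 4: join C via merge
    card(P join C) = 18000*40/(8) = 90000
    cost = 73840 + 18000*15 + 40*6 + 18000 + 40 = 362120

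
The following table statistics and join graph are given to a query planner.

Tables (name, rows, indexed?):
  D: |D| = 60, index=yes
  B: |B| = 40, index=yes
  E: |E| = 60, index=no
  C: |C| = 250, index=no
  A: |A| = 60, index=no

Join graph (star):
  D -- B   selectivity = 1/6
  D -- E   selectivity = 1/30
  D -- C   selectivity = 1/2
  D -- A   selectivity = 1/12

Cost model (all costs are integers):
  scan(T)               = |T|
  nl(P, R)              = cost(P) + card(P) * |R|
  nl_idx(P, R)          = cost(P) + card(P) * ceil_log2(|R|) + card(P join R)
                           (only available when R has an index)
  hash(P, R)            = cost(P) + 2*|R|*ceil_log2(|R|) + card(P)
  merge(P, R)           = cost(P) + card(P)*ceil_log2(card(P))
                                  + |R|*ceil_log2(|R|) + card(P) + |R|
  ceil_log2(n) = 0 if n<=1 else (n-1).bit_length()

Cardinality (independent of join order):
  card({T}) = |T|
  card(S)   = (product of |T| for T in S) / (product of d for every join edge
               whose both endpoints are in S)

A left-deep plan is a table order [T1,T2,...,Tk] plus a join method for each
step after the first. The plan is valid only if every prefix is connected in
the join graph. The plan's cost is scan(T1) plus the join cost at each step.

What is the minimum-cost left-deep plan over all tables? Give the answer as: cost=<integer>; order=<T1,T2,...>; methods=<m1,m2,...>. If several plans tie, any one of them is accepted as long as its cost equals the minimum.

Selinger DP (subsets sized 1..n):
  {D}: scan cost=60, card=60
  {B}: scan cost=40, card=40
  {E}: scan cost=60, card=60
  {C}: scan cost=250, card=250
  {A}: scan cost=60, card=60
  {BD}: card=400; try (B,hash)→600, (D,nl_idx)→680, (D,merge)→740, (B,merge)→760, (D,hash)→800, (B,nl_idx)→820 …(+2); best=600 via (B,hash)
  {DE}: card=120; try (D,nl_idx)→540, (E,hash)→840, (D,hash)→840, (E,merge)→900, (D,merge)→900, (E,nl)→3660 …(+1); best=540 via (D,nl_idx)
  {CD}: card=7500; try (D,hash)→1220, (C,merge)→2730, (D,merge)→2920, (C,hash)→4120, (D,nl_idx)→9250, (C,nl)→15060 …(+1); best=1220 via (D,hash)
  {AD}: card=300; try (D,nl_idx)→720, (D,hash)→840, (A,hash)→840, (D,merge)→900, (A,merge)→900, (D,nl)→3660 …(+1); best=720 via (D,nl_idx)
  {BDE}: card=800; try (B,hash)→1140, (E,hash)→1720, (B,merge)→1780, (B,nl_idx)→2060, (E,merge)→5020, (B,nl)→5340 …(+1); best=1140 via (B,hash)
  {BCD}: card=50000; try (C,hash)→5000, (C,merge)→6850, (B,hash)→9200, (B,nl_idx)→96220, (C,nl)→100600, (B,merge)→106500 …(+1); best=5000 via (C,hash)
  {ABD}: card=2000; try (B,hash)→1500, (A,hash)→1720, (B,merge)→4000, (B,nl_idx)→4520, (A,merge)→5020, (B,nl)→12720 …(+1); best=1500 via (B,hash)
  {CDE}: card=15000; try (C,merge)→3750, (C,hash)→4660, (E,hash)→9440, (C,nl)→30540, (E,merge)→106640, (E,nl)→451220; best=3750 via (C,merge)
  {ADE}: card=600; try (A,hash)→1380, (E,hash)→1740, (A,merge)→1920, (E,merge)→4140, (A,nl)→7740, (E,nl)→18720; best=1380 via (A,hash)
  {ACD}: card=37500; try (C,hash)→5020, (C,merge)→5970, (A,hash)→9440, (C,nl)→75720, (A,merge)→106640, (A,nl)→451220; best=5020 via (C,hash)
  {BCDE}: card=100000; try (C,hash)→5940, (C,merge)→12190, (B,hash)→19230, (E,hash)→55720, (B,nl_idx)→193750, (C,nl)→201140 …(+4); best=5940 via (C,hash)
  {ABDE}: card=4000; try (B,hash)→2460, (A,hash)→2660, (E,hash)→4220, (B,merge)→8260, (B,nl_idx)→8980, (A,merge)→10360 …(+4); best=2460 via (B,hash)
  {ABCD}: card=250000; try (C,hash)→7500, (C,merge)→27750, (B,hash)→43000, (A,hash)→55720, (B,nl_idx)→480020, (C,nl)→501500 …(+4); best=7500 via (C,hash)
  {ACDE}: card=75000; try (C,hash)→5980, (C,merge)→10230, (A,hash)→19470, (E,hash)→43240, (C,nl)→151380, (A,merge)→229170 …(+3); best=5980 via (C,hash)
  {ABCDE}: card=500000; try (C,hash)→10460, (C,merge)→56710, (B,hash)→81460, (A,hash)→106660, (E,hash)→258220, (B,nl_idx)→955980 …(+7); best=10460 via (C,hash)

cost=10460; order=E,D,A,B,C; methods=nl_idx,hash,hash,hash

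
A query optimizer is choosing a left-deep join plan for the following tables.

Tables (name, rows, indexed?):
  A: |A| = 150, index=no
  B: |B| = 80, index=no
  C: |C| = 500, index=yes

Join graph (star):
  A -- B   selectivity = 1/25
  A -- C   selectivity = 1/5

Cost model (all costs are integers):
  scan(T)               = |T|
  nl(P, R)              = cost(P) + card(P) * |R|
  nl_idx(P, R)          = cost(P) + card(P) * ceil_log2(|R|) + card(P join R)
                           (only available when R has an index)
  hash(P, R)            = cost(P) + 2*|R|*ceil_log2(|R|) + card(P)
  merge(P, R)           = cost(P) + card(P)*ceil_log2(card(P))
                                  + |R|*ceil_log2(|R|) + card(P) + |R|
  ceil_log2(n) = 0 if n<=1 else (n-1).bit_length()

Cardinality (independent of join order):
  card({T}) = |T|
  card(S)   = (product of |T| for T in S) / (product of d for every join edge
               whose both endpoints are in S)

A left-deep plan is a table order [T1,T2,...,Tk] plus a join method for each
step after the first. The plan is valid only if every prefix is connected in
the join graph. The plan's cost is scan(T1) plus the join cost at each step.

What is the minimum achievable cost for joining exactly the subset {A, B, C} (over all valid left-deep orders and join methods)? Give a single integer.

10900

Selinger DP over subsets of {A,B,C}:
  {A}: scan cost=150, card=150
  {B}: scan cost=80, card=80
  {C}: scan cost=500, card=500
  {AB}: card=480; try (B,hash)→1420, (A,merge)→2070, (B,merge)→2140, (A,hash)→2560, (A,nl)→12080, (B,nl)→12150; best=1420 via (B,hash)
  {AC}: card=15000; try (A,hash)→3400, (C,merge)→6500, (A,merge)→6850, (C,hash)→9300, (C,nl_idx)→16500, (C,nl)→75150 …(+1); best=3400 via (A,hash)
  {ABC}: card=48000; try (C,hash)→10900, (C,merge)→11220, (B,hash)→19520, (C,nl_idx)→53740, (B,merge)→229040, (C,nl)→241420 …(+1); best=10900 via (C,hash)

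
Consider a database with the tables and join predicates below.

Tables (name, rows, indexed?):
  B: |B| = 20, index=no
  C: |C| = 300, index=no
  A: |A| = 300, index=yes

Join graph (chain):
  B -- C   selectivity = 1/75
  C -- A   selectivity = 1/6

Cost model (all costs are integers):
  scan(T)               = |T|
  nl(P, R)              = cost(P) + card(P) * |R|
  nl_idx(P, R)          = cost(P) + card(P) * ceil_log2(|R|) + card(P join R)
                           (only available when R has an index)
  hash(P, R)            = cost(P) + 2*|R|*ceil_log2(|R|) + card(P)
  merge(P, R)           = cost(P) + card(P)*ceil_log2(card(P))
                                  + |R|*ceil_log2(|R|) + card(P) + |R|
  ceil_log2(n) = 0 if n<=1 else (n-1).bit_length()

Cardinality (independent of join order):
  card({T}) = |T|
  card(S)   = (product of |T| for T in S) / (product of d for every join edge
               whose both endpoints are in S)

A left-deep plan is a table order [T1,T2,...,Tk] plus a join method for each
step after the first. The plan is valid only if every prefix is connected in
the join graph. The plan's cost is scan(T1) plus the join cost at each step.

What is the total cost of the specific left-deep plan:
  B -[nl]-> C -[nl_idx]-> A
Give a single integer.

step 1: scan B: cost=20, card=20
step 2: join C via nl
    card(P join C) = 20*300/(75) = 80
    cost = 20 + 20*300 = 6020
step 3: join A via nl_idx
    card(P join A) = 80*300/(6) = 4000
    cost = 6020 + 80*9 + 4000 = 10740

10740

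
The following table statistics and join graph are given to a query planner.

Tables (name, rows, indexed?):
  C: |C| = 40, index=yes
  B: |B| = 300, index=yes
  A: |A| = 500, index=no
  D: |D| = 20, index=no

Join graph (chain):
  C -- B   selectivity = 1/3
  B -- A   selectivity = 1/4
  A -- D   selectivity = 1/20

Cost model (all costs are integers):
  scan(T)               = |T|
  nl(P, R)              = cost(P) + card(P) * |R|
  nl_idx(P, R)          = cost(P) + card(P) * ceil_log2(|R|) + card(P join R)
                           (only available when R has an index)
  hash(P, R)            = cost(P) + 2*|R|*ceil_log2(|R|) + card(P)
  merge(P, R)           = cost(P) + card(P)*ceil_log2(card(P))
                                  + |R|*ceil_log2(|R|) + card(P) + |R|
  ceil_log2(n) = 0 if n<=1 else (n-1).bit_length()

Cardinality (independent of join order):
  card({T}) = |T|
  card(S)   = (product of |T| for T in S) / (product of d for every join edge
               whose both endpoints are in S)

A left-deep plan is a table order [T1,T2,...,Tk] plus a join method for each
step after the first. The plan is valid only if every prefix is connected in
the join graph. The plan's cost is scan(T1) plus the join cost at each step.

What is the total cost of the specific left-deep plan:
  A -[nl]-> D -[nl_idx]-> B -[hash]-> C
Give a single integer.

step 1: scan A: cost=500, card=500
step 2: join D via nl
    card(P join D) = 500*20/(20) = 500
    cost = 500 + 500*20 = 10500
step 3: join B via nl_idx
    card(P join B) = 500*300/(4) = 37500
    cost = 10500 + 500*9 + 37500 = 52500
step 4: join C via hash
    card(P join C) = 37500*40/(3) = 500000
    cost = 52500 + 2*40*6 + 37500 = 90480

90480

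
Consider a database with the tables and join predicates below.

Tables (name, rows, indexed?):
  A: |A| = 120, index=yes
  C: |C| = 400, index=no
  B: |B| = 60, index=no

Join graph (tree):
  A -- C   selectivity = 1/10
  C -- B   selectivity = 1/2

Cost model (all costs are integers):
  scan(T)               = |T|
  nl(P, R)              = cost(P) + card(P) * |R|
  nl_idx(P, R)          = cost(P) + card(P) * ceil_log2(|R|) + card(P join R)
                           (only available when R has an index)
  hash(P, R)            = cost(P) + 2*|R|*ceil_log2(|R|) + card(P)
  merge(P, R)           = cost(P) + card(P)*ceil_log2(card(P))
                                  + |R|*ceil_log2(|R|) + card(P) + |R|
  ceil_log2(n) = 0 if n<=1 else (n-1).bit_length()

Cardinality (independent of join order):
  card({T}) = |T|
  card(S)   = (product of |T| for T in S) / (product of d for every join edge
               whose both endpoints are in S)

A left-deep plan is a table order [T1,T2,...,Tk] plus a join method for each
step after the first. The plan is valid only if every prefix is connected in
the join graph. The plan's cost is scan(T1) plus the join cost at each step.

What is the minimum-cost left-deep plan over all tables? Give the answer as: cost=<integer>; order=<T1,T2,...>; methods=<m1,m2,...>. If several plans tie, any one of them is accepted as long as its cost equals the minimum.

Selinger DP (subsets sized 1..n):
  {A}: scan cost=120, card=120
  {C}: scan cost=400, card=400
  {B}: scan cost=60, card=60
  {AC}: card=4800; try (A,hash)→2480, (C,merge)→5080, (A,merge)→5360, (C,hash)→7440, (A,nl_idx)→8000, (C,nl)→48120 …(+1); best=2480 via (A,hash)
  {BC}: card=12000; try (B,hash)→1520, (C,merge)→4480, (B,merge)→4820, (C,hash)→7320, (C,nl)→24060, (B,nl)→24400; best=1520 via (B,hash)
  {ABC}: card=144000; try (B,hash)→8000, (A,hash)→15200, (B,merge)→70100, (A,merge)→182480, (A,nl_idx)→229520, (B,nl)→290480 …(+1); best=8000 via (B,hash)

cost=8000; order=C,A,B; methods=hash,hash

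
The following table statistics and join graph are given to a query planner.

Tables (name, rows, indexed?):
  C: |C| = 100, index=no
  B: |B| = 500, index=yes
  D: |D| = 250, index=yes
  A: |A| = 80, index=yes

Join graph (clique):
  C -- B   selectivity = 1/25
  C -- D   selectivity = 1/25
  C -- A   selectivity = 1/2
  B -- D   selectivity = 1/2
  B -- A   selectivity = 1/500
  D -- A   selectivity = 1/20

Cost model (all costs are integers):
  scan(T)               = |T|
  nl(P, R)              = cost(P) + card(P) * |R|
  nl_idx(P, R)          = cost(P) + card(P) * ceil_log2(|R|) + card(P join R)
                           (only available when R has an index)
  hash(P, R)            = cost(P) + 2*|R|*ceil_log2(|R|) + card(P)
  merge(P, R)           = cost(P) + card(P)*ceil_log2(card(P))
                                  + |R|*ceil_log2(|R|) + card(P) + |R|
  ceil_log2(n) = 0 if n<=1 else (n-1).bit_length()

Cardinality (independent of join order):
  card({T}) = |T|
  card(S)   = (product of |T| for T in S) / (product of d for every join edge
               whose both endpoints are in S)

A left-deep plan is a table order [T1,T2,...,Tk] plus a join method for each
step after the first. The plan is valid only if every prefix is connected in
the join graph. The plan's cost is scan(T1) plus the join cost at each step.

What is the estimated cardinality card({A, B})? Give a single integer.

80

Tables in S: A(80), B(500)
Edges inside S: B-A(d=500)
numerator = 80 * 500 = 40000
denominator = 500 = 500
card(S) = 40000 / 500 = 80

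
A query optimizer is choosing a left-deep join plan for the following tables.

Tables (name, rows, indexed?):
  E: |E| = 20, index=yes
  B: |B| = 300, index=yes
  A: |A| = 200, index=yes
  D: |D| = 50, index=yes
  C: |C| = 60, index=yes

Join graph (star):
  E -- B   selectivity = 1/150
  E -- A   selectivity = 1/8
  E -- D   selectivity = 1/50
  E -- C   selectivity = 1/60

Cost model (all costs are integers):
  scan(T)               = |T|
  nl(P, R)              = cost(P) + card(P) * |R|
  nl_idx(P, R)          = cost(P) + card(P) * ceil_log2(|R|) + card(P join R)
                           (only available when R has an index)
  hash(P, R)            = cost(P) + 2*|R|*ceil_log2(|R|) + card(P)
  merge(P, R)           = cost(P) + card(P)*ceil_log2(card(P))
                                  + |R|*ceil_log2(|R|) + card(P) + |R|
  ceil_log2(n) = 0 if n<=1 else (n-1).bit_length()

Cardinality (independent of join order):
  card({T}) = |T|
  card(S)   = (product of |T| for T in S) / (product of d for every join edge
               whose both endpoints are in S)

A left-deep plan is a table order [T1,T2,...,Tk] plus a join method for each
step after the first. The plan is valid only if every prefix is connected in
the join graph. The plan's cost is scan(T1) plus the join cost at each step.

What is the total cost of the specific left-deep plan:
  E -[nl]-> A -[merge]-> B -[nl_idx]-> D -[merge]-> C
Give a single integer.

30440

step 1: scan E: cost=20, card=20
step 2: join A via nl
    card(P join A) = 20*200/(8) = 500
    cost = 20 + 20*200 = 4020
step 3: join B via merge
    card(P join B) = 500*300/(150) = 1000
    cost = 4020 + 500*9 + 300*9 + 500 + 300 = 12020
step 4: join D via nl_idx
    card(P join D) = 1000*50/(50) = 1000
    cost = 12020 + 1000*6 + 1000 = 19020
step 5: join C via merge
    card(P join C) = 1000*60/(60) = 1000
    cost = 19020 + 1000*10 + 60*6 + 1000 + 60 = 30440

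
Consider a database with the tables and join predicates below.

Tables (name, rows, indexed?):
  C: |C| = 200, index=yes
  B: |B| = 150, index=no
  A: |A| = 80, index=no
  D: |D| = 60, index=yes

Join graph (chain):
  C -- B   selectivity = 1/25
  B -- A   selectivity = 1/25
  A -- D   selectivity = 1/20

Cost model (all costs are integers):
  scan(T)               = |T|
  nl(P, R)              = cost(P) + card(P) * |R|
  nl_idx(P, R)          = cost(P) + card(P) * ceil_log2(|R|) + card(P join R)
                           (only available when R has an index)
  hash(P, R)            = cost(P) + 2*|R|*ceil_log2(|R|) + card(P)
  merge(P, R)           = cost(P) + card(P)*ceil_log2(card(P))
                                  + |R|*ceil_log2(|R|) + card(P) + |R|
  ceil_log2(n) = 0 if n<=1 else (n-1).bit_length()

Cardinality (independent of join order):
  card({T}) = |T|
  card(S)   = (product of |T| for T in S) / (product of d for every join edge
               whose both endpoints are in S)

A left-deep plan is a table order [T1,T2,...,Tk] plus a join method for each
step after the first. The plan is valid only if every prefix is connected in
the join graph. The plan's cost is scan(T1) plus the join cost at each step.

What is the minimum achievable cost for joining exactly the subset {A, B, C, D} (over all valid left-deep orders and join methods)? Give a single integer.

Selinger DP over subsets of {A,B,C,D}:
  {C}: scan cost=200, card=200
  {B}: scan cost=150, card=150
  {A}: scan cost=80, card=80
  {D}: scan cost=60, card=60
  {BC}: card=1200; try (C,nl_idx)→2550, (B,hash)→2800, (C,merge)→3300, (B,merge)→3350, (C,hash)→3500, (C,nl)→30150 …(+1); best=2550 via (C,nl_idx)
  {AB}: card=480; try (A,hash)→1420, (B,merge)→2070, (A,merge)→2140, (B,hash)→2560, (B,nl)→12080, (A,nl)→12150; best=1420 via (A,hash)
  {AD}: card=240; try (D,nl_idx)→800, (D,hash)→880, (A,merge)→1120, (D,merge)→1140, (A,hash)→1240, (A,nl)→4860 …(+1); best=800 via (D,nl_idx)
  {ABC}: card=3840; try (A,hash)→4870, (C,hash)→5100, (C,merge)→8020, (C,nl_idx)→9100, (A,merge)→17590, (C,nl)→97420 …(+1); best=4870 via (A,hash)
  {ABD}: card=1440; try (D,hash)→2620, (B,hash)→3440, (B,merge)→4310, (D,nl_idx)→5740, (D,merge)→6640, (D,nl)→30220 …(+1); best=2620 via (D,hash)
  {ABCD}: card=11520; try (C,hash)→7260, (D,hash)→9430, (C,merge)→21700, (C,nl_idx)→25660, (D,nl_idx)→39430, (D,merge)→55210 …(+2); best=7260 via (C,hash)

7260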